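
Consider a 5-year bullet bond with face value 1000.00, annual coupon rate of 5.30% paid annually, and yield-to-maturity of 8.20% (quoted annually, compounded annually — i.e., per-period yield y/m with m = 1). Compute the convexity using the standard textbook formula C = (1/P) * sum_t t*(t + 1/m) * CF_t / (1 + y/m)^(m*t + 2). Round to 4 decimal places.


Answer: Convexity = 22.1519

Derivation:
Coupon per period c = face * coupon_rate / m = 53.000000
Periods per year m = 1; per-period yield y/m = 0.082000
Number of cashflows N = 5
Cashflows (t years, CF_t, discount factor 1/(1+y/m)^(m*t), PV):
  t = 1.0000: CF_t = 53.000000, DF = 0.924214, PV = 48.983364
  t = 2.0000: CF_t = 53.000000, DF = 0.854172, PV = 45.271131
  t = 3.0000: CF_t = 53.000000, DF = 0.789438, PV = 41.840232
  t = 4.0000: CF_t = 53.000000, DF = 0.729610, PV = 38.669346
  t = 5.0000: CF_t = 1053.000000, DF = 0.674316, PV = 710.055127
Price P = sum_t PV_t = 884.819200
Convexity numerator sum_t t*(t + 1/m) * CF_t / (1+y/m)^(m*t + 2):
  t = 1.0000: term = 83.680465
  t = 2.0000: term = 232.016076
  t = 3.0000: term = 428.865205
  t = 4.0000: term = 660.605676
  t = 5.0000: term = 18195.282403
Convexity = (1/P) * sum = 19600.449823 / 884.819200 = 22.151926


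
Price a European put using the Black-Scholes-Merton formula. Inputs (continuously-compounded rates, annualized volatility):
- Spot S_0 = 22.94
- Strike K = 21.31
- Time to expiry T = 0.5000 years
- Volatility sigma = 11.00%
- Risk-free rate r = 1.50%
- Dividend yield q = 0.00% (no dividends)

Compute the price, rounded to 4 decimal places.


Answer: Price = 0.1311

Derivation:
d1 = (ln(S/K) + (r - q + 0.5*sigma^2) * T) / (sigma * sqrt(T)) = 1.08291045
d2 = d1 - sigma * sqrt(T) = 1.00512871
exp(-rT) = 0.99252805; exp(-qT) = 1.00000000
P = K * exp(-rT) * N(-d2) - S_0 * exp(-qT) * N(-d1)
N(-d1) = 0.13942409; N(-d2) = 0.15741744
P = 21.3100 * 0.99252805 * 0.15741744 - 22.9400 * 1.00000000 * 0.13942409 = 0.1311


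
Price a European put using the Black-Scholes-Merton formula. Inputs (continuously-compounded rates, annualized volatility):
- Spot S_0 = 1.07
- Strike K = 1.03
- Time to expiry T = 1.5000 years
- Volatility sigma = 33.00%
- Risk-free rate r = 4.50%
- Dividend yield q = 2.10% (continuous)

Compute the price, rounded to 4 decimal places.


d1 = (ln(S/K) + (r - q + 0.5*sigma^2) * T) / (sigma * sqrt(T)) = 0.38542312
d2 = d1 - sigma * sqrt(T) = -0.01874269
exp(-rT) = 0.93472772; exp(-qT) = 0.96899096
P = K * exp(-rT) * N(-d2) - S_0 * exp(-qT) * N(-d1)
N(-d1) = 0.34996198; N(-d2) = 0.50747681
P = 1.0300 * 0.93472772 * 0.50747681 - 1.0700 * 0.96899096 * 0.34996198 = 0.1257

Answer: Price = 0.1257


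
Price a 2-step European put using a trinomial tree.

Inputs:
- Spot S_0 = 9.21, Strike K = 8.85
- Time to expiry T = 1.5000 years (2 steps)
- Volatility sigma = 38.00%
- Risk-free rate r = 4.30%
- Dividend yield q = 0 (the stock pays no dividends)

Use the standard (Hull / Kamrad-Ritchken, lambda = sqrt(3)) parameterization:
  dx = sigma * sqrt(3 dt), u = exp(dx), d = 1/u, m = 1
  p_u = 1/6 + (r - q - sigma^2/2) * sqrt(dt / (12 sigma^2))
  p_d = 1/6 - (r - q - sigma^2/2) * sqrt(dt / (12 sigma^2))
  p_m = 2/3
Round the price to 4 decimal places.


Answer: Price = V(0,0) = 1.0374

Derivation:
dt = T/N = 0.750000; dx = sigma*sqrt(3*dt) = 0.570000
u = exp(dx) = 1.768267; d = 1/u = 0.565525
p_u = 0.147456, p_m = 0.666667, p_d = 0.185877
Discount per step: exp(-r*dt) = 0.968264
Stock lattice S(k, j) with j the centered position index:
  k=0: S(0,+0) = 9.2100
  k=1: S(1,-1) = 5.2085; S(1,+0) = 9.2100; S(1,+1) = 16.2857
  k=2: S(2,-2) = 2.9455; S(2,-1) = 5.2085; S(2,+0) = 9.2100; S(2,+1) = 16.2857; S(2,+2) = 28.7975
Terminal payoffs V(N, j) = max(K - S_T, 0):
  V(2,-2) = 5.904467; V(2,-1) = 3.641511; V(2,+0) = 0.000000; V(2,+1) = 0.000000; V(2,+2) = 0.000000
Backward induction: V(k, j) = exp(-r*dt) * [p_u * V(k+1, j+1) + p_m * V(k+1, j) + p_d * V(k+1, j-1)]
  V(1,-1) = exp(-r*dt) * [p_u*0.000000 + p_m*3.641511 + p_d*5.904467] = 3.413306
  V(1,+0) = exp(-r*dt) * [p_u*0.000000 + p_m*0.000000 + p_d*3.641511] = 0.655393
  V(1,+1) = exp(-r*dt) * [p_u*0.000000 + p_m*0.000000 + p_d*0.000000] = 0.000000
  V(0,+0) = exp(-r*dt) * [p_u*0.000000 + p_m*0.655393 + p_d*3.413306] = 1.037383


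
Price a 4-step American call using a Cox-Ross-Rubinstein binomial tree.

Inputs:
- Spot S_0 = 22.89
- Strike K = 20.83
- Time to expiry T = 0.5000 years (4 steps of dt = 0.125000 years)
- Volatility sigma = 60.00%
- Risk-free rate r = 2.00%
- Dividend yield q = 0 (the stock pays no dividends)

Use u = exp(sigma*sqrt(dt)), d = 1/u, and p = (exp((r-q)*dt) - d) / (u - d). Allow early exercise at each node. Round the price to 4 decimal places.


Answer: Price = V(0,0) = 4.9637

Derivation:
dt = T/N = 0.125000
u = exp(sigma*sqrt(dt)) = 1.236311; d = 1/u = 0.808858
p = (exp((r-q)*dt) - d) / (u - d) = 0.453021
Discount per step: exp(-r*dt) = 0.997503
Stock lattice S(k, i) with i counting down-moves:
  k=0: S(0,0) = 22.8900
  k=1: S(1,0) = 28.2992; S(1,1) = 18.5148
  k=2: S(2,0) = 34.9866; S(2,1) = 22.8900; S(2,2) = 14.9758
  k=3: S(3,0) = 43.2543; S(3,1) = 28.2992; S(3,2) = 18.5148; S(3,3) = 12.1133
  k=4: S(4,0) = 53.4757; S(4,1) = 34.9866; S(4,2) = 22.8900; S(4,3) = 14.9758; S(4,4) = 9.7979
Terminal payoffs V(N, i) = max(S_T - K, 0):
  V(4,0) = 32.645750; V(4,1) = 14.156568; V(4,2) = 2.060000; V(4,3) = 0.000000; V(4,4) = 0.000000
Backward induction: V(k, i) = exp(-r*dt) * [p * V(k+1, i) + (1-p) * V(k+1, i+1)]; then take max(V_cont, immediate exercise) for American.
  V(3,0) = exp(-r*dt) * [p*32.645750 + (1-p)*14.156568] = 22.476292; exercise = 22.424282; V(3,0) = max -> 22.476292
  V(3,1) = exp(-r*dt) * [p*14.156568 + (1-p)*2.060000] = 7.521171; exercise = 7.469161; V(3,1) = max -> 7.521171
  V(3,2) = exp(-r*dt) * [p*2.060000 + (1-p)*0.000000] = 0.930893; exercise = 0.000000; V(3,2) = max -> 0.930893
  V(3,3) = exp(-r*dt) * [p*0.000000 + (1-p)*0.000000] = 0.000000; exercise = 0.000000; V(3,3) = max -> 0.000000
  V(2,0) = exp(-r*dt) * [p*22.476292 + (1-p)*7.521171] = 14.260458; exercise = 14.156568; V(2,0) = max -> 14.260458
  V(2,1) = exp(-r*dt) * [p*7.521171 + (1-p)*0.930893] = 3.906648; exercise = 2.060000; V(2,1) = max -> 3.906648
  V(2,2) = exp(-r*dt) * [p*0.930893 + (1-p)*0.000000] = 0.420661; exercise = 0.000000; V(2,2) = max -> 0.420661
  V(1,0) = exp(-r*dt) * [p*14.260458 + (1-p)*3.906648] = 8.575674; exercise = 7.469161; V(1,0) = max -> 8.575674
  V(1,1) = exp(-r*dt) * [p*3.906648 + (1-p)*0.420661] = 1.994892; exercise = 0.000000; V(1,1) = max -> 1.994892
  V(0,0) = exp(-r*dt) * [p*8.575674 + (1-p)*1.994892] = 4.963699; exercise = 2.060000; V(0,0) = max -> 4.963699


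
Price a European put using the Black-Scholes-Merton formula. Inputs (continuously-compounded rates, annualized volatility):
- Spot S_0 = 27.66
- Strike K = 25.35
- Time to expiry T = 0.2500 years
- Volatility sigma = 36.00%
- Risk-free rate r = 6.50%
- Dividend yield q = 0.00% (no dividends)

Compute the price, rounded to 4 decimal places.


d1 = (ln(S/K) + (r - q + 0.5*sigma^2) * T) / (sigma * sqrt(T)) = 0.66476998
d2 = d1 - sigma * sqrt(T) = 0.48476998
exp(-rT) = 0.98388132; exp(-qT) = 1.00000000
P = K * exp(-rT) * N(-d2) - S_0 * exp(-qT) * N(-d1)
N(-d1) = 0.25309881; N(-d2) = 0.31391976
P = 25.3500 * 0.98388132 * 0.31391976 - 27.6600 * 1.00000000 * 0.25309881 = 0.8289

Answer: Price = 0.8289


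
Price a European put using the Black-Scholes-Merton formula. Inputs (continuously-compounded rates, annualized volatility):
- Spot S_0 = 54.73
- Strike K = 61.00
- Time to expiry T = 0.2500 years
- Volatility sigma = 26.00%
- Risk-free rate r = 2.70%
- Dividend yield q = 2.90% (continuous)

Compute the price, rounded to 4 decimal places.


Answer: Price = 7.0918

Derivation:
d1 = (ln(S/K) + (r - q + 0.5*sigma^2) * T) / (sigma * sqrt(T)) = -0.77316815
d2 = d1 - sigma * sqrt(T) = -0.90316815
exp(-rT) = 0.99327273; exp(-qT) = 0.99277622
P = K * exp(-rT) * N(-d2) - S_0 * exp(-qT) * N(-d1)
N(-d1) = 0.78028856; N(-d2) = 0.81678167
P = 61.0000 * 0.99327273 * 0.81678167 - 54.7300 * 0.99277622 * 0.78028856 = 7.0918


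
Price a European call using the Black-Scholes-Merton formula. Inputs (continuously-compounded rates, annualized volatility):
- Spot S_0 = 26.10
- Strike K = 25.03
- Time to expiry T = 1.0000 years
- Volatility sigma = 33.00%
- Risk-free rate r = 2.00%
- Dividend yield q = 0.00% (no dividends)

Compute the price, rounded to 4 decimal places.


Answer: Price = 4.1584

Derivation:
d1 = (ln(S/K) + (r - q + 0.5*sigma^2) * T) / (sigma * sqrt(T)) = 0.35245518
d2 = d1 - sigma * sqrt(T) = 0.02245518
exp(-rT) = 0.98019867; exp(-qT) = 1.00000000
C = S_0 * exp(-qT) * N(d1) - K * exp(-rT) * N(d2)
N(d1) = 0.63775154; N(d2) = 0.50895757
C = 26.1000 * 1.00000000 * 0.63775154 - 25.0300 * 0.98019867 * 0.50895757 = 4.1584


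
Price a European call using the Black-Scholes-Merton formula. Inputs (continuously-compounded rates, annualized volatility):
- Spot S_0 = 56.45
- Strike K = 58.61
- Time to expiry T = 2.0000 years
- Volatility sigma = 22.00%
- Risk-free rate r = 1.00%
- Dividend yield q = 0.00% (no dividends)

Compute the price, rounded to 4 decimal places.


Answer: Price = 6.5517

Derivation:
d1 = (ln(S/K) + (r - q + 0.5*sigma^2) * T) / (sigma * sqrt(T)) = 0.09915553
d2 = d1 - sigma * sqrt(T) = -0.21197146
exp(-rT) = 0.98019867; exp(-qT) = 1.00000000
C = S_0 * exp(-qT) * N(d1) - K * exp(-rT) * N(d2)
N(d1) = 0.53949261; N(d2) = 0.41606465
C = 56.4500 * 1.00000000 * 0.53949261 - 58.6100 * 0.98019867 * 0.41606465 = 6.5517


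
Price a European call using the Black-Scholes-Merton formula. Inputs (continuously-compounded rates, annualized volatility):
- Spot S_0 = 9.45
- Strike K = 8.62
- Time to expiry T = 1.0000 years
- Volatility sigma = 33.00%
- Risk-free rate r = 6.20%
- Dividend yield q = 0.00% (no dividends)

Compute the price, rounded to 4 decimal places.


Answer: Price = 1.9457

Derivation:
d1 = (ln(S/K) + (r - q + 0.5*sigma^2) * T) / (sigma * sqrt(T)) = 0.63145351
d2 = d1 - sigma * sqrt(T) = 0.30145351
exp(-rT) = 0.93988289; exp(-qT) = 1.00000000
C = S_0 * exp(-qT) * N(d1) - K * exp(-rT) * N(d2)
N(d1) = 0.73612798; N(d2) = 0.61846565
C = 9.4500 * 1.00000000 * 0.73612798 - 8.6200 * 0.93988289 * 0.61846565 = 1.9457


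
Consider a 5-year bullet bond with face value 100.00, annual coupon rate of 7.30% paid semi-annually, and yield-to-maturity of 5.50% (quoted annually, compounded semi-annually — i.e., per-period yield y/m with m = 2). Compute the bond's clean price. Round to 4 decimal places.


Coupon per period c = face * coupon_rate / m = 3.650000
Periods per year m = 2; per-period yield y/m = 0.027500
Number of cashflows N = 10
Cashflows (t years, CF_t, discount factor 1/(1+y/m)^(m*t), PV):
  t = 0.5000: CF_t = 3.650000, DF = 0.973236, PV = 3.552311
  t = 1.0000: CF_t = 3.650000, DF = 0.947188, PV = 3.457237
  t = 1.5000: CF_t = 3.650000, DF = 0.921838, PV = 3.364708
  t = 2.0000: CF_t = 3.650000, DF = 0.897166, PV = 3.274655
  t = 2.5000: CF_t = 3.650000, DF = 0.873154, PV = 3.187012
  t = 3.0000: CF_t = 3.650000, DF = 0.849785, PV = 3.101715
  t = 3.5000: CF_t = 3.650000, DF = 0.827041, PV = 3.018701
  t = 4.0000: CF_t = 3.650000, DF = 0.804906, PV = 2.937908
  t = 4.5000: CF_t = 3.650000, DF = 0.783364, PV = 2.859278
  t = 5.0000: CF_t = 103.650000, DF = 0.762398, PV = 79.022543
Price P = sum_t PV_t = 107.776069

Answer: Price = 107.7761


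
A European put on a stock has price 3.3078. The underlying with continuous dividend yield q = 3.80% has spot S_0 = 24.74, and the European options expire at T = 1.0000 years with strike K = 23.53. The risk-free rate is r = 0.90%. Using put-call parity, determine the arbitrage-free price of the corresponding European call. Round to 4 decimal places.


Put-call parity: C - P = S_0 * exp(-qT) - K * exp(-rT).
S_0 * exp(-qT) = 24.7400 * 0.96271294 = 23.81751816
K * exp(-rT) = 23.5300 * 0.99104038 = 23.31918011
C = P + S*exp(-qT) - K*exp(-rT)
C = 3.3078 + 23.81751816 - 23.31918011 = 3.8061

Answer: Call price = 3.8061


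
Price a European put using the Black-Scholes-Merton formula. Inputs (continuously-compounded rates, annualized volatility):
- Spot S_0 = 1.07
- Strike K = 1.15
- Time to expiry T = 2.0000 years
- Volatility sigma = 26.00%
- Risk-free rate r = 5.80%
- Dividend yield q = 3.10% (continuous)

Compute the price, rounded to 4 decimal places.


d1 = (ln(S/K) + (r - q + 0.5*sigma^2) * T) / (sigma * sqrt(T)) = 0.13461329
d2 = d1 - sigma * sqrt(T) = -0.23308223
exp(-rT) = 0.89047522; exp(-qT) = 0.93988289
P = K * exp(-rT) * N(-d2) - S_0 * exp(-qT) * N(-d1)
N(-d1) = 0.44645881; N(-d2) = 0.59215122
P = 1.1500 * 0.89047522 * 0.59215122 - 1.0700 * 0.93988289 * 0.44645881 = 0.1574

Answer: Price = 0.1574


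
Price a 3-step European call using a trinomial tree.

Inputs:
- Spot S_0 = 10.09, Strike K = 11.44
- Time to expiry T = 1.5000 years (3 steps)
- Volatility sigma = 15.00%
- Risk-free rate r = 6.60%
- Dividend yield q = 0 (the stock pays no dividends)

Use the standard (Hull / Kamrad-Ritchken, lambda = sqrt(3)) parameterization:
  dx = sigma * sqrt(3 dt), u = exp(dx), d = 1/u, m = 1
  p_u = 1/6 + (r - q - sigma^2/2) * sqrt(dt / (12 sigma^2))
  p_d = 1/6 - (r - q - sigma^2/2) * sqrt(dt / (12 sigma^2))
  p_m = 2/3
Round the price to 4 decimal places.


dt = T/N = 0.500000; dx = sigma*sqrt(3*dt) = 0.183712
u = exp(dx) = 1.201669; d = 1/u = 0.832176
p_u = 0.241172, p_m = 0.666667, p_d = 0.092161
Discount per step: exp(-r*dt) = 0.967539
Stock lattice S(k, j) with j the centered position index:
  k=0: S(0,+0) = 10.0900
  k=1: S(1,-1) = 8.3967; S(1,+0) = 10.0900; S(1,+1) = 12.1248
  k=2: S(2,-2) = 6.9875; S(2,-1) = 8.3967; S(2,+0) = 10.0900; S(2,+1) = 12.1248; S(2,+2) = 14.5701
  k=3: S(3,-3) = 5.8148; S(3,-2) = 6.9875; S(3,-1) = 8.3967; S(3,+0) = 10.0900; S(3,+1) = 12.1248; S(3,+2) = 14.5701; S(3,+3) = 17.5084
Terminal payoffs V(N, j) = max(S_T - K, 0):
  V(3,-3) = 0.000000; V(3,-2) = 0.000000; V(3,-1) = 0.000000; V(3,+0) = 0.000000; V(3,+1) = 0.684844; V(3,+2) = 3.130054; V(3,+3) = 6.068387
Backward induction: V(k, j) = exp(-r*dt) * [p_u * V(k+1, j+1) + p_m * V(k+1, j) + p_d * V(k+1, j-1)]
  V(2,-2) = exp(-r*dt) * [p_u*0.000000 + p_m*0.000000 + p_d*0.000000] = 0.000000
  V(2,-1) = exp(-r*dt) * [p_u*0.000000 + p_m*0.000000 + p_d*0.000000] = 0.000000
  V(2,+0) = exp(-r*dt) * [p_u*0.684844 + p_m*0.000000 + p_d*0.000000] = 0.159804
  V(2,+1) = exp(-r*dt) * [p_u*3.130054 + p_m*0.684844 + p_d*0.000000] = 1.172119
  V(2,+2) = exp(-r*dt) * [p_u*6.068387 + p_m*3.130054 + p_d*0.684844] = 3.496049
  V(1,-1) = exp(-r*dt) * [p_u*0.159804 + p_m*0.000000 + p_d*0.000000] = 0.037289
  V(1,+0) = exp(-r*dt) * [p_u*1.172119 + p_m*0.159804 + p_d*0.000000] = 0.376583
  V(1,+1) = exp(-r*dt) * [p_u*3.496049 + p_m*1.172119 + p_d*0.159804] = 1.586076
  V(0,+0) = exp(-r*dt) * [p_u*1.586076 + p_m*0.376583 + p_d*0.037289] = 0.616331

Answer: Price = V(0,0) = 0.6163


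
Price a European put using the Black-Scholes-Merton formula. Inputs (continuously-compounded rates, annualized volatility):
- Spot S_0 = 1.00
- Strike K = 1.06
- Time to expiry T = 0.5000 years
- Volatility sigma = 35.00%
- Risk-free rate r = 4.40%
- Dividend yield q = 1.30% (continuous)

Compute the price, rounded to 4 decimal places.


d1 = (ln(S/K) + (r - q + 0.5*sigma^2) * T) / (sigma * sqrt(T)) = -0.04906880
d2 = d1 - sigma * sqrt(T) = -0.29655617
exp(-rT) = 0.97824024; exp(-qT) = 0.99352108
P = K * exp(-rT) * N(-d2) - S_0 * exp(-qT) * N(-d1)
N(-d1) = 0.51956777; N(-d2) = 0.61659731
P = 1.0600 * 0.97824024 * 0.61659731 - 1.0000 * 0.99352108 * 0.51956777 = 0.1232

Answer: Price = 0.1232


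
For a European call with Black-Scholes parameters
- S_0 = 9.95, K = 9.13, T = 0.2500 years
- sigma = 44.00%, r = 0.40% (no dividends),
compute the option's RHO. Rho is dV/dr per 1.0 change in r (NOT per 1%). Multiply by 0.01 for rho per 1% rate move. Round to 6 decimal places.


Answer: Rho = 1.396324

Derivation:
d1 = 0.5054857117; d2 = 0.2854857117
phi(d1) = 0.3510957027; exp(-qT) = 1.0000000000; exp(-rT) = 0.9990004998
N(d2) = 0.6123639752
Rho = K*T*exp(-rT)*N(d2) = 9.1300 * 0.2500 * 0.9990004998 * 0.6123639752 = 1.396324


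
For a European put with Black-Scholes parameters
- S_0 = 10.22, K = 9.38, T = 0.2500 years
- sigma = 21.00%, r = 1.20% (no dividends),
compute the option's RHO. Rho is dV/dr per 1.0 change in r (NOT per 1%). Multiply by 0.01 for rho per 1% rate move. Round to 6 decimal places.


d1 = 0.8978983025; d2 = 0.7928983025
phi(d1) = 0.2665884451; exp(-qT) = 1.0000000000; exp(-rT) = 0.9970044955
N(-d2) = 0.2139185382
Rho = -K*T*exp(-rT)*N(-d2) = -9.3800 * 0.2500 * 0.9970044955 * 0.2139185382 = -0.500136

Answer: Rho = -0.500136


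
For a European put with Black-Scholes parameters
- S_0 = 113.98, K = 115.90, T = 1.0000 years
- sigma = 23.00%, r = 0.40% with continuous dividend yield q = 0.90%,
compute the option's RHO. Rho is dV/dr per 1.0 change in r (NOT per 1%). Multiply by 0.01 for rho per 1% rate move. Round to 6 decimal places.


Answer: Rho = -67.290693

Derivation:
d1 = 0.0206314959; d2 = -0.2093685041
phi(d1) = 0.3988573828; exp(-qT) = 0.9910403788; exp(-rT) = 0.9960079893
N(-d2) = 0.5829197110
Rho = -K*T*exp(-rT)*N(-d2) = -115.9000 * 1.0000 * 0.9960079893 * 0.5829197110 = -67.290693


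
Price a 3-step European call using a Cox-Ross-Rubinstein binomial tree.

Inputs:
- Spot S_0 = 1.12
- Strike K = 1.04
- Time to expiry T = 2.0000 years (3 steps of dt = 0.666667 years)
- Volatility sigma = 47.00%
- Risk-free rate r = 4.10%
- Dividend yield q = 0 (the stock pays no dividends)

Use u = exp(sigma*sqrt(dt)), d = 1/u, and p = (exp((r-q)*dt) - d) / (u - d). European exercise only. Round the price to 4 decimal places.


Answer: Price = V(0,0) = 0.3781

Derivation:
dt = T/N = 0.666667
u = exp(sigma*sqrt(dt)) = 1.467783; d = 1/u = 0.681299
p = (exp((r-q)*dt) - d) / (u - d) = 0.440455
Discount per step: exp(-r*dt) = 0.973037
Stock lattice S(k, i) with i counting down-moves:
  k=0: S(0,0) = 1.1200
  k=1: S(1,0) = 1.6439; S(1,1) = 0.7631
  k=2: S(2,0) = 2.4129; S(2,1) = 1.1200; S(2,2) = 0.5199
  k=3: S(3,0) = 3.5416; S(3,1) = 1.6439; S(3,2) = 0.7631; S(3,3) = 0.3542
Terminal payoffs V(N, i) = max(S_T - K, 0):
  V(3,0) = 2.501636; V(3,1) = 0.603917; V(3,2) = 0.000000; V(3,3) = 0.000000
Backward induction: V(k, i) = exp(-r*dt) * [p * V(k+1, i) + (1-p) * V(k+1, i+1)].
  V(2,0) = exp(-r*dt) * [p*2.501636 + (1-p)*0.603917] = 1.400956
  V(2,1) = exp(-r*dt) * [p*0.603917 + (1-p)*0.000000] = 0.258826
  V(2,2) = exp(-r*dt) * [p*0.000000 + (1-p)*0.000000] = 0.000000
  V(1,0) = exp(-r*dt) * [p*1.400956 + (1-p)*0.258826] = 0.741341
  V(1,1) = exp(-r*dt) * [p*0.258826 + (1-p)*0.000000] = 0.110928
  V(0,0) = exp(-r*dt) * [p*0.741341 + (1-p)*0.110928] = 0.378118


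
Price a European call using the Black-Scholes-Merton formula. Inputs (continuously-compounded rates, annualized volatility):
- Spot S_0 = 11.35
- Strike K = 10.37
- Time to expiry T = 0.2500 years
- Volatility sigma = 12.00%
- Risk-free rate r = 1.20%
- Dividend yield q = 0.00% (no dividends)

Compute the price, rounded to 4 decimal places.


Answer: Price = 1.0278

Derivation:
d1 = (ln(S/K) + (r - q + 0.5*sigma^2) * T) / (sigma * sqrt(T)) = 1.58501203
d2 = d1 - sigma * sqrt(T) = 1.52501203
exp(-rT) = 0.99700450; exp(-qT) = 1.00000000
C = S_0 * exp(-qT) * N(d1) - K * exp(-rT) * N(d2)
N(d1) = 0.94351820; N(d2) = 0.93637195
C = 11.3500 * 1.00000000 * 0.94351820 - 10.3700 * 0.99700450 * 0.93637195 = 1.0278


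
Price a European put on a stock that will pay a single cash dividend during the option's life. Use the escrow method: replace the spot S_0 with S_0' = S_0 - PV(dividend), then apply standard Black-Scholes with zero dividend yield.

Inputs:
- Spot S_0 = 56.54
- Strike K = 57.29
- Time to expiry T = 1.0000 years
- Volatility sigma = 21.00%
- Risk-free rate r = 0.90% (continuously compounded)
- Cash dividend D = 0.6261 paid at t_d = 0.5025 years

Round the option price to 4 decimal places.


PV(D) = D * exp(-r * t_d) = 0.6261 * 0.99548771 = 0.62327486
S_0' = S_0 - PV(D) = 56.5400 - 0.62327486 = 55.91672514
d1 = (ln(S_0'/K) + (r + sigma^2/2)*T) / (sigma*sqrt(T)) = 0.03232116
d2 = d1 - sigma*sqrt(T) = -0.17767884
exp(-rT) = 0.99104038
N(-d1) = 0.48710797; N(-d2) = 0.57051240
P = K * exp(-rT) * N(-d2) - S_0' * N(-d1) = 57.2900 * 0.99104038 * 0.57051240 - 55.91672514 * 0.48710797 = 5.1543

Answer: Price = 5.1543


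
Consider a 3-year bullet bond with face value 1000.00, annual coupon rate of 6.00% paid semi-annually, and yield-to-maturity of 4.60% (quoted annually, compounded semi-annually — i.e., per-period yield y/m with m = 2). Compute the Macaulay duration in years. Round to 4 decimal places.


Coupon per period c = face * coupon_rate / m = 30.000000
Periods per year m = 2; per-period yield y/m = 0.023000
Number of cashflows N = 6
Cashflows (t years, CF_t, discount factor 1/(1+y/m)^(m*t), PV):
  t = 0.5000: CF_t = 30.000000, DF = 0.977517, PV = 29.325513
  t = 1.0000: CF_t = 30.000000, DF = 0.955540, PV = 28.666191
  t = 1.5000: CF_t = 30.000000, DF = 0.934056, PV = 28.021692
  t = 2.0000: CF_t = 30.000000, DF = 0.913056, PV = 27.391683
  t = 2.5000: CF_t = 30.000000, DF = 0.892528, PV = 26.775839
  t = 3.0000: CF_t = 1030.000000, DF = 0.872461, PV = 898.635192
Price P = sum_t PV_t = 1038.816110
Macaulay numerator sum_t t * PV_t:
  t * PV_t at t = 0.5000: 14.662757
  t * PV_t at t = 1.0000: 28.666191
  t * PV_t at t = 1.5000: 42.032538
  t * PV_t at t = 2.0000: 54.783366
  t * PV_t at t = 2.5000: 66.939597
  t * PV_t at t = 3.0000: 2695.905577
Macaulay duration D = (sum_t t * PV_t) / P = 2902.990026 / 1038.816110 = 2.794518

Answer: Macaulay duration = 2.7945 years


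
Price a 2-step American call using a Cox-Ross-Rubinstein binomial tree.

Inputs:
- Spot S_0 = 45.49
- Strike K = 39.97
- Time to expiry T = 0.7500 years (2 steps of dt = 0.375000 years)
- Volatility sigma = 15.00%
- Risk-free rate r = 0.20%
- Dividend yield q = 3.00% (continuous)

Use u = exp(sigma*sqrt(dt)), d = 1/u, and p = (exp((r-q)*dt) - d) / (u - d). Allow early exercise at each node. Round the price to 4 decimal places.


Answer: Price = V(0,0) = 5.5200

Derivation:
dt = T/N = 0.375000
u = exp(sigma*sqrt(dt)) = 1.096207; d = 1/u = 0.912237
p = (exp((r-q)*dt) - d) / (u - d) = 0.420276
Discount per step: exp(-r*dt) = 0.999250
Stock lattice S(k, i) with i counting down-moves:
  k=0: S(0,0) = 45.4900
  k=1: S(1,0) = 49.8664; S(1,1) = 41.4976
  k=2: S(2,0) = 54.6639; S(2,1) = 45.4900; S(2,2) = 37.8557
Terminal payoffs V(N, i) = max(S_T - K, 0):
  V(2,0) = 14.693940; V(2,1) = 5.520000; V(2,2) = 0.000000
Backward induction: V(k, i) = exp(-r*dt) * [p * V(k+1, i) + (1-p) * V(k+1, i+1)]; then take max(V_cont, immediate exercise) for American.
  V(1,0) = exp(-r*dt) * [p*14.693940 + (1-p)*5.520000] = 9.368560; exercise = 9.896448; V(1,0) = max -> 9.896448
  V(1,1) = exp(-r*dt) * [p*5.520000 + (1-p)*0.000000] = 2.318186; exercise = 1.527644; V(1,1) = max -> 2.318186
  V(0,0) = exp(-r*dt) * [p*9.896448 + (1-p)*2.318186] = 5.499024; exercise = 5.520000; V(0,0) = max -> 5.520000


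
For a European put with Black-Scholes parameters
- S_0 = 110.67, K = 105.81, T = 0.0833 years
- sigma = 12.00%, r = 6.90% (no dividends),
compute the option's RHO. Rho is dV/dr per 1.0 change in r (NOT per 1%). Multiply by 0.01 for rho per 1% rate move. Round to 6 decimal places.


d1 = 1.4799069767; d2 = 1.4452728894
phi(d1) = 0.1334536753; exp(-qT) = 1.0000000000; exp(-rT) = 0.9942687864
N(-d2) = 0.0741906249
Rho = -K*T*exp(-rT)*N(-d2) = -105.8100 * 0.0833 * 0.9942687864 * 0.0741906249 = -0.650166

Answer: Rho = -0.650166


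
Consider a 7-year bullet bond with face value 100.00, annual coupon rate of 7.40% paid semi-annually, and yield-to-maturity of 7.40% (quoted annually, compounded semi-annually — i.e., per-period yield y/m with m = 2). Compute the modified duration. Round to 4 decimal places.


Answer: Modified duration = 5.3877

Derivation:
Coupon per period c = face * coupon_rate / m = 3.700000
Periods per year m = 2; per-period yield y/m = 0.037000
Number of cashflows N = 14
Cashflows (t years, CF_t, discount factor 1/(1+y/m)^(m*t), PV):
  t = 0.5000: CF_t = 3.700000, DF = 0.964320, PV = 3.567985
  t = 1.0000: CF_t = 3.700000, DF = 0.929913, PV = 3.440679
  t = 1.5000: CF_t = 3.700000, DF = 0.896734, PV = 3.317917
  t = 2.0000: CF_t = 3.700000, DF = 0.864739, PV = 3.199534
  t = 2.5000: CF_t = 3.700000, DF = 0.833885, PV = 3.085375
  t = 3.0000: CF_t = 3.700000, DF = 0.804132, PV = 2.975289
  t = 3.5000: CF_t = 3.700000, DF = 0.775441, PV = 2.869131
  t = 4.0000: CF_t = 3.700000, DF = 0.747773, PV = 2.766761
  t = 4.5000: CF_t = 3.700000, DF = 0.721093, PV = 2.668044
  t = 5.0000: CF_t = 3.700000, DF = 0.695364, PV = 2.572848
  t = 5.5000: CF_t = 3.700000, DF = 0.670554, PV = 2.481049
  t = 6.0000: CF_t = 3.700000, DF = 0.646629, PV = 2.392526
  t = 6.5000: CF_t = 3.700000, DF = 0.623557, PV = 2.307161
  t = 7.0000: CF_t = 103.700000, DF = 0.601309, PV = 62.355701
Price P = sum_t PV_t = 100.000000
First compute Macaulay numerator sum_t t * PV_t:
  t * PV_t at t = 0.5000: 1.783992
  t * PV_t at t = 1.0000: 3.440679
  t * PV_t at t = 1.5000: 4.976875
  t * PV_t at t = 2.0000: 6.399068
  t * PV_t at t = 2.5000: 7.713437
  t * PV_t at t = 3.0000: 8.925868
  t * PV_t at t = 3.5000: 10.041960
  t * PV_t at t = 4.0000: 11.067045
  t * PV_t at t = 4.5000: 12.006196
  t * PV_t at t = 5.0000: 12.864241
  t * PV_t at t = 5.5000: 13.645771
  t * PV_t at t = 6.0000: 14.355155
  t * PV_t at t = 6.5000: 14.996546
  t * PV_t at t = 7.0000: 436.489908
Macaulay duration D = 558.706741 / 100.000000 = 5.587067
Modified duration = D / (1 + y/m) = 5.587067 / (1 + 0.037000) = 5.387722


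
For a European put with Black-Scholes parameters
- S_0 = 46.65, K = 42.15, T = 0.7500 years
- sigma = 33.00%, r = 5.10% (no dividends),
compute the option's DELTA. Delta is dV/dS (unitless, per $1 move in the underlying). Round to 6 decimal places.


Answer: Delta = -0.263799

Derivation:
d1 = 0.6316762802; d2 = 0.3458878969
phi(d1) = 0.3267872293; exp(-qT) = 1.0000000000; exp(-rT) = 0.9624722927
N(-d1) = 0.2637992153
Delta = -exp(-qT) * N(-d1) = -1.0000000000 * 0.2637992153 = -0.263799


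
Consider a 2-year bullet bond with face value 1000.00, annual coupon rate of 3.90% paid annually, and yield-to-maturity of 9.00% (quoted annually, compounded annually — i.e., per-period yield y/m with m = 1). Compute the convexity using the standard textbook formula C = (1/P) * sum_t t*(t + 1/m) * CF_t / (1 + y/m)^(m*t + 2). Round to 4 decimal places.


Coupon per period c = face * coupon_rate / m = 39.000000
Periods per year m = 1; per-period yield y/m = 0.090000
Number of cashflows N = 2
Cashflows (t years, CF_t, discount factor 1/(1+y/m)^(m*t), PV):
  t = 1.0000: CF_t = 39.000000, DF = 0.917431, PV = 35.779817
  t = 2.0000: CF_t = 1039.000000, DF = 0.841680, PV = 874.505513
Price P = sum_t PV_t = 910.285330
Convexity numerator sum_t t*(t + 1/m) * CF_t / (1+y/m)^(m*t + 2):
  t = 1.0000: term = 60.230311
  t = 2.0000: term = 4416.322766
Convexity = (1/P) * sum = 4476.553077 / 910.285330 = 4.917747

Answer: Convexity = 4.9177


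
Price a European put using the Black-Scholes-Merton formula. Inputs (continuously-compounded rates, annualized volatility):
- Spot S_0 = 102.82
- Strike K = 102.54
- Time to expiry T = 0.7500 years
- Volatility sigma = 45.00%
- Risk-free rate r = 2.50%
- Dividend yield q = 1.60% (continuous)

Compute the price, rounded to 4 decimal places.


Answer: Price = 15.1470

Derivation:
d1 = (ln(S/K) + (r - q + 0.5*sigma^2) * T) / (sigma * sqrt(T)) = 0.21917350
d2 = d1 - sigma * sqrt(T) = -0.17053793
exp(-rT) = 0.98142469; exp(-qT) = 0.98807171
P = K * exp(-rT) * N(-d2) - S_0 * exp(-qT) * N(-d1)
N(-d1) = 0.41325745; N(-d2) = 0.56770645
P = 102.5400 * 0.98142469 * 0.56770645 - 102.8200 * 0.98807171 * 0.41325745 = 15.1470


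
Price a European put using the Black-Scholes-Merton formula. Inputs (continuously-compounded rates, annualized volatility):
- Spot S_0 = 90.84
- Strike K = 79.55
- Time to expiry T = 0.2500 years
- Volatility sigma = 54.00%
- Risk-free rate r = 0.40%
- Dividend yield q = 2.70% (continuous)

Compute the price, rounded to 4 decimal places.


d1 = (ln(S/K) + (r - q + 0.5*sigma^2) * T) / (sigma * sqrt(T)) = 0.60523690
d2 = d1 - sigma * sqrt(T) = 0.33523690
exp(-rT) = 0.99900050; exp(-qT) = 0.99327273
P = K * exp(-rT) * N(-d2) - S_0 * exp(-qT) * N(-d1)
N(-d1) = 0.27251080; N(-d2) = 0.36872320
P = 79.5500 * 0.99900050 * 0.36872320 - 90.8400 * 0.99327273 * 0.27251080 = 4.7143

Answer: Price = 4.7143


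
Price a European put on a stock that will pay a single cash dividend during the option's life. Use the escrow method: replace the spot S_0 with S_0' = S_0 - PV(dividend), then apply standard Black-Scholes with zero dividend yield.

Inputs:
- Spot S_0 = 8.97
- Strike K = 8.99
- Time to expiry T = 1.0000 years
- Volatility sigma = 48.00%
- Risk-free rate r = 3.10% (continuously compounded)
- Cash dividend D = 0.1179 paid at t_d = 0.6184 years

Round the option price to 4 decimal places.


PV(D) = D * exp(-r * t_d) = 0.1179 * 0.98101218 = 0.11566134
S_0' = S_0 - PV(D) = 8.9700 - 0.11566134 = 8.85433866
d1 = (ln(S_0'/K) + (r + sigma^2/2)*T) / (sigma*sqrt(T)) = 0.27290570
d2 = d1 - sigma*sqrt(T) = -0.20709430
exp(-rT) = 0.96947557
N(-d1) = 0.39246285; N(-d2) = 0.58203189
P = K * exp(-rT) * N(-d2) - S_0' * N(-d1) = 8.9900 * 0.96947557 * 0.58203189 - 8.85433866 * 0.39246285 = 1.5977

Answer: Price = 1.5977


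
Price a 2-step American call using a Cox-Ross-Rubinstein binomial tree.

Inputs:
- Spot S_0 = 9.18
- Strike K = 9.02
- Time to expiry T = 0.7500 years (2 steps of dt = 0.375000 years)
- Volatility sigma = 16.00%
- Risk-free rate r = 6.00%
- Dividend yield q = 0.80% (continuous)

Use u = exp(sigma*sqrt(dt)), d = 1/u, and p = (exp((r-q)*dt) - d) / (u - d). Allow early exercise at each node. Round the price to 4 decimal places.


dt = T/N = 0.375000
u = exp(sigma*sqrt(dt)) = 1.102940; d = 1/u = 0.906667
p = (exp((r-q)*dt) - d) / (u - d) = 0.575851
Discount per step: exp(-r*dt) = 0.977751
Stock lattice S(k, i) with i counting down-moves:
  k=0: S(0,0) = 9.1800
  k=1: S(1,0) = 10.1250; S(1,1) = 8.3232
  k=2: S(2,0) = 11.1673; S(2,1) = 9.1800; S(2,2) = 7.5464
Terminal payoffs V(N, i) = max(S_T - K, 0):
  V(2,0) = 2.147261; V(2,1) = 0.160000; V(2,2) = 0.000000
Backward induction: V(k, i) = exp(-r*dt) * [p * V(k+1, i) + (1-p) * V(k+1, i+1)]; then take max(V_cont, immediate exercise) for American.
  V(1,0) = exp(-r*dt) * [p*2.147261 + (1-p)*0.160000] = 1.275346; exercise = 1.104992; V(1,0) = max -> 1.275346
  V(1,1) = exp(-r*dt) * [p*0.160000 + (1-p)*0.000000] = 0.090086; exercise = 0.000000; V(1,1) = max -> 0.090086
  V(0,0) = exp(-r*dt) * [p*1.275346 + (1-p)*0.090086] = 0.755430; exercise = 0.160000; V(0,0) = max -> 0.755430

Answer: Price = V(0,0) = 0.7554


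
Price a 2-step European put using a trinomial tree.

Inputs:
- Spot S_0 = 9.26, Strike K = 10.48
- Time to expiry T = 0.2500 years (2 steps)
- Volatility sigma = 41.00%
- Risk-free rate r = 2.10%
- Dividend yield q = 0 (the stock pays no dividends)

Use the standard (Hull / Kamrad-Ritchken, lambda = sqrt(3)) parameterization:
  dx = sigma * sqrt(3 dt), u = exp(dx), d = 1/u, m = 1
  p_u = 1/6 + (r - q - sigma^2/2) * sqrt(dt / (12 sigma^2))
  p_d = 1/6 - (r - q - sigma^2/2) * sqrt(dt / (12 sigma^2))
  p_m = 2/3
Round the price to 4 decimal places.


Answer: Price = V(0,0) = 1.5599

Derivation:
dt = T/N = 0.125000; dx = sigma*sqrt(3*dt) = 0.251073
u = exp(dx) = 1.285404; d = 1/u = 0.777966
p_u = 0.150972, p_m = 0.666667, p_d = 0.182362
Discount per step: exp(-r*dt) = 0.997378
Stock lattice S(k, j) with j the centered position index:
  k=0: S(0,+0) = 9.2600
  k=1: S(1,-1) = 7.2040; S(1,+0) = 9.2600; S(1,+1) = 11.9028
  k=2: S(2,-2) = 5.6044; S(2,-1) = 7.2040; S(2,+0) = 9.2600; S(2,+1) = 11.9028; S(2,+2) = 15.2999
Terminal payoffs V(N, j) = max(K - S_T, 0):
  V(2,-2) = 4.875563; V(2,-1) = 3.276037; V(2,+0) = 1.220000; V(2,+1) = 0.000000; V(2,+2) = 0.000000
Backward induction: V(k, j) = exp(-r*dt) * [p_u * V(k+1, j+1) + p_m * V(k+1, j) + p_d * V(k+1, j-1)]
  V(1,-1) = exp(-r*dt) * [p_u*1.220000 + p_m*3.276037 + p_d*4.875563] = 3.248787
  V(1,+0) = exp(-r*dt) * [p_u*0.000000 + p_m*1.220000 + p_d*3.276037] = 1.407059
  V(1,+1) = exp(-r*dt) * [p_u*0.000000 + p_m*0.000000 + p_d*1.220000] = 0.221898
  V(0,+0) = exp(-r*dt) * [p_u*0.221898 + p_m*1.407059 + p_d*3.248787] = 1.559894


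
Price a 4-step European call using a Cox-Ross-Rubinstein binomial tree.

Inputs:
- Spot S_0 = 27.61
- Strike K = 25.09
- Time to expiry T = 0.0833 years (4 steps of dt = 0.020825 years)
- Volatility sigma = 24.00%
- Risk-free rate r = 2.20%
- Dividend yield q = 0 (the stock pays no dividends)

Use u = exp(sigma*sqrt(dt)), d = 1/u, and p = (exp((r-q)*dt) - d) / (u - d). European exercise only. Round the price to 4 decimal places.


dt = T/N = 0.020825
u = exp(sigma*sqrt(dt)) = 1.035241; d = 1/u = 0.965959
p = (exp((r-q)*dt) - d) / (u - d) = 0.497957
Discount per step: exp(-r*dt) = 0.999542
Stock lattice S(k, i) with i counting down-moves:
  k=0: S(0,0) = 27.6100
  k=1: S(1,0) = 28.5830; S(1,1) = 26.6701
  k=2: S(2,0) = 29.5903; S(2,1) = 27.6100; S(2,2) = 25.7622
  k=3: S(3,0) = 30.6331; S(3,1) = 28.5830; S(3,2) = 26.6701; S(3,3) = 24.8853
  k=4: S(4,0) = 31.7126; S(4,1) = 29.5903; S(4,2) = 27.6100; S(4,3) = 25.7622; S(4,4) = 24.0381
Terminal payoffs V(N, i) = max(S_T - K, 0):
  V(4,0) = 6.622609; V(4,1) = 4.500288; V(4,2) = 2.520000; V(4,3) = 0.672240; V(4,4) = 0.000000
Backward induction: V(k, i) = exp(-r*dt) * [p * V(k+1, i) + (1-p) * V(k+1, i+1)].
  V(3,0) = exp(-r*dt) * [p*6.622609 + (1-p)*4.500288] = 5.554567
  V(3,1) = exp(-r*dt) * [p*4.500288 + (1-p)*2.520000] = 3.504492
  V(3,2) = exp(-r*dt) * [p*2.520000 + (1-p)*0.672240] = 1.591615
  V(3,3) = exp(-r*dt) * [p*0.672240 + (1-p)*0.000000] = 0.334593
  V(2,0) = exp(-r*dt) * [p*5.554567 + (1-p)*3.504492] = 4.523267
  V(2,1) = exp(-r*dt) * [p*3.504492 + (1-p)*1.591615] = 2.542979
  V(2,2) = exp(-r*dt) * [p*1.591615 + (1-p)*0.334593] = 0.960096
  V(1,0) = exp(-r*dt) * [p*4.523267 + (1-p)*2.542979] = 3.527461
  V(1,1) = exp(-r*dt) * [p*2.542979 + (1-p)*0.960096] = 1.747502
  V(0,0) = exp(-r*dt) * [p*3.527461 + (1-p)*1.747502] = 2.632638

Answer: Price = V(0,0) = 2.6326


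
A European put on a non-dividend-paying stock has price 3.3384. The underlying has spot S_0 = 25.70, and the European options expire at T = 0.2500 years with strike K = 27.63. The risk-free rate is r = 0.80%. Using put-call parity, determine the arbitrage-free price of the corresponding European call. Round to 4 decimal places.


Put-call parity: C - P = S_0 * exp(-qT) - K * exp(-rT).
S_0 * exp(-qT) = 25.7000 * 1.00000000 = 25.70000000
K * exp(-rT) = 27.6300 * 0.99800200 = 27.57479522
C = P + S*exp(-qT) - K*exp(-rT)
C = 3.3384 + 25.70000000 - 27.57479522 = 1.4636

Answer: Call price = 1.4636


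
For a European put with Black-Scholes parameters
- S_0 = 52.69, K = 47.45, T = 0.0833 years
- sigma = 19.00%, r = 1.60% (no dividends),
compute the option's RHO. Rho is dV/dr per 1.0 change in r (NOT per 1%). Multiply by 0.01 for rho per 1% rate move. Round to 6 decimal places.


Answer: Rho = -0.111535

Derivation:
d1 = 1.9619039360; d2 = 1.9070666311
phi(d1) = 0.0582231603; exp(-qT) = 1.0000000000; exp(-rT) = 0.9986680878
N(-d2) = 0.0282559798
Rho = -K*T*exp(-rT)*N(-d2) = -47.4500 * 0.0833 * 0.9986680878 * 0.0282559798 = -0.111535


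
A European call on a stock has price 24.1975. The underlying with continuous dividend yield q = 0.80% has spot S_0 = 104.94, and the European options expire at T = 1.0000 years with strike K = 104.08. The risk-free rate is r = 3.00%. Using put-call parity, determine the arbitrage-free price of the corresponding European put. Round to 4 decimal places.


Put-call parity: C - P = S_0 * exp(-qT) - K * exp(-rT).
S_0 * exp(-qT) = 104.9400 * 0.99203191 = 104.10382914
K * exp(-rT) = 104.0800 * 0.97044553 = 101.00397113
P = C - S*exp(-qT) + K*exp(-rT)
P = 24.1975 - 104.10382914 + 101.00397113 = 21.0976

Answer: Put price = 21.0976


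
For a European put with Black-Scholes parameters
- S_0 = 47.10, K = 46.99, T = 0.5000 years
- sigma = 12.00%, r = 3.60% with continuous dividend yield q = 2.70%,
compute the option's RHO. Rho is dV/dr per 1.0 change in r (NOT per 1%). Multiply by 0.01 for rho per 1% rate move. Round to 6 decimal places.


Answer: Rho = -11.186701

Derivation:
d1 = 0.1230152242; d2 = 0.0381624105
phi(d1) = 0.3959351254; exp(-qT) = 0.9865907163; exp(-rT) = 0.9821610324
N(-d2) = 0.4847790956
Rho = -K*T*exp(-rT)*N(-d2) = -46.9900 * 0.5000 * 0.9821610324 * 0.4847790956 = -11.186701


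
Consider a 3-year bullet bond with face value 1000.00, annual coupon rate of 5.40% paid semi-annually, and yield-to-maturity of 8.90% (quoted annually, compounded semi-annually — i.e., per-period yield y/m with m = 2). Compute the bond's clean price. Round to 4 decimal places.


Answer: Price = 909.5914

Derivation:
Coupon per period c = face * coupon_rate / m = 27.000000
Periods per year m = 2; per-period yield y/m = 0.044500
Number of cashflows N = 6
Cashflows (t years, CF_t, discount factor 1/(1+y/m)^(m*t), PV):
  t = 0.5000: CF_t = 27.000000, DF = 0.957396, PV = 25.849689
  t = 1.0000: CF_t = 27.000000, DF = 0.916607, PV = 24.748386
  t = 1.5000: CF_t = 27.000000, DF = 0.877556, PV = 23.694003
  t = 2.0000: CF_t = 27.000000, DF = 0.840168, PV = 22.684541
  t = 2.5000: CF_t = 27.000000, DF = 0.804374, PV = 21.718086
  t = 3.0000: CF_t = 1027.000000, DF = 0.770104, PV = 790.896726
Price P = sum_t PV_t = 909.591429


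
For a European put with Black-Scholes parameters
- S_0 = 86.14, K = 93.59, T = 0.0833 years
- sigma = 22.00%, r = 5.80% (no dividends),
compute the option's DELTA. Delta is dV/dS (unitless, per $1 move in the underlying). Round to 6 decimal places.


Answer: Delta = -0.884647

Derivation:
d1 = -1.1985417716; d2 = -1.2620375982
phi(d1) = 0.1945259468; exp(-qT) = 1.0000000000; exp(-rT) = 0.9951802524
N(-d1) = 0.8846469144
Delta = -exp(-qT) * N(-d1) = -1.0000000000 * 0.8846469144 = -0.884647


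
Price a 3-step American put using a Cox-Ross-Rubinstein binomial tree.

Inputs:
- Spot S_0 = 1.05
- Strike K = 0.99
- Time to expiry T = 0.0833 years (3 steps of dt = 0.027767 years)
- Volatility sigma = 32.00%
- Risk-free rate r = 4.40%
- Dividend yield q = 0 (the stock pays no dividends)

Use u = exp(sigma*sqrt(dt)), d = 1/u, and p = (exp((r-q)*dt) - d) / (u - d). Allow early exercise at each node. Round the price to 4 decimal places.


dt = T/N = 0.027767
u = exp(sigma*sqrt(dt)) = 1.054770; d = 1/u = 0.948074
p = (exp((r-q)*dt) - d) / (u - d) = 0.498130
Discount per step: exp(-r*dt) = 0.998779
Stock lattice S(k, i) with i counting down-moves:
  k=0: S(0,0) = 1.0500
  k=1: S(1,0) = 1.1075; S(1,1) = 0.9955
  k=2: S(2,0) = 1.1682; S(2,1) = 1.0500; S(2,2) = 0.9438
  k=3: S(3,0) = 1.2321; S(3,1) = 1.1075; S(3,2) = 0.9955; S(3,3) = 0.8948
Terminal payoffs V(N, i) = max(K - S_T, 0):
  V(3,0) = 0.000000; V(3,1) = 0.000000; V(3,2) = 0.000000; V(3,3) = 0.095220
Backward induction: V(k, i) = exp(-r*dt) * [p * V(k+1, i) + (1-p) * V(k+1, i+1)]; then take max(V_cont, immediate exercise) for American.
  V(2,0) = exp(-r*dt) * [p*0.000000 + (1-p)*0.000000] = 0.000000; exercise = 0.000000; V(2,0) = max -> 0.000000
  V(2,1) = exp(-r*dt) * [p*0.000000 + (1-p)*0.000000] = 0.000000; exercise = 0.000000; V(2,1) = max -> 0.000000
  V(2,2) = exp(-r*dt) * [p*0.000000 + (1-p)*0.095220] = 0.047730; exercise = 0.046213; V(2,2) = max -> 0.047730
  V(1,0) = exp(-r*dt) * [p*0.000000 + (1-p)*0.000000] = 0.000000; exercise = 0.000000; V(1,0) = max -> 0.000000
  V(1,1) = exp(-r*dt) * [p*0.000000 + (1-p)*0.047730] = 0.023925; exercise = 0.000000; V(1,1) = max -> 0.023925
  V(0,0) = exp(-r*dt) * [p*0.000000 + (1-p)*0.023925] = 0.011993; exercise = 0.000000; V(0,0) = max -> 0.011993

Answer: Price = V(0,0) = 0.0120


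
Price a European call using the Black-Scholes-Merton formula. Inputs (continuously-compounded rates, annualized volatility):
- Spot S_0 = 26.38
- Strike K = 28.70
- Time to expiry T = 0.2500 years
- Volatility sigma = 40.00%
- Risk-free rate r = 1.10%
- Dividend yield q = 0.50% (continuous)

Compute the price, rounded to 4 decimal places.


Answer: Price = 1.2364

Derivation:
d1 = (ln(S/K) + (r - q + 0.5*sigma^2) * T) / (sigma * sqrt(T)) = -0.31395488
d2 = d1 - sigma * sqrt(T) = -0.51395488
exp(-rT) = 0.99725378; exp(-qT) = 0.99875078
C = S_0 * exp(-qT) * N(d1) - K * exp(-rT) * N(d2)
N(d1) = 0.37677765; N(d2) = 0.30364177
C = 26.3800 * 0.99875078 * 0.37677765 - 28.7000 * 0.99725378 * 0.30364177 = 1.2364
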